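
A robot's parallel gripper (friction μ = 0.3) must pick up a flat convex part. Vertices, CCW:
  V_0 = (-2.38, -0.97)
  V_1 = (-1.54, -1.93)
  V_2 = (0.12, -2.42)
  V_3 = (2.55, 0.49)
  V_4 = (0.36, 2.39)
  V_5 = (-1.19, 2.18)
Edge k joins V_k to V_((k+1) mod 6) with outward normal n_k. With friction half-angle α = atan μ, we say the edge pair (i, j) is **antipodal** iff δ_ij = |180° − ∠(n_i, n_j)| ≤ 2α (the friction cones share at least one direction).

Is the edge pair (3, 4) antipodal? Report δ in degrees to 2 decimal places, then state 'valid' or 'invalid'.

α = atan 0.3 = 16.70°;  2α = 33.40°
edge 3: e_3 = (-2.19, +1.90);  n_3 = (+0.6553, +0.7553)
edge 4: e_4 = (-1.55, -0.21);  n_4 = (-0.1343, +0.9909)
∠(n_3, n_4) = 48.66°
δ = |180° − 48.66°| = 131.34°
131.34° > 2α = 33.40°  →  invalid

δ = 131.34°, invalid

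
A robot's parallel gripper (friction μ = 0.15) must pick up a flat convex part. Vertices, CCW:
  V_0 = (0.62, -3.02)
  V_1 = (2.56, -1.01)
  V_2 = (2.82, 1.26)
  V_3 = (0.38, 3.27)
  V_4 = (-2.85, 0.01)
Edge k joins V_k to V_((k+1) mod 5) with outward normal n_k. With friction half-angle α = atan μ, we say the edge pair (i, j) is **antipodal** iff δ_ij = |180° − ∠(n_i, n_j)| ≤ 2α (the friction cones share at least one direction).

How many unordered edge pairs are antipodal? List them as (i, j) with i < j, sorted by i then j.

α = atan 0.15 = 8.53°;  2α = 17.06°
n_0 = (+0.7195, -0.6945)
n_1 = (+0.9935, -0.1138)
n_2 = (+0.6358, +0.7718)
n_3 = (-0.7104, +0.7038)
n_4 = (-0.6577, -0.7532)
  (0,1): δ = 142.55°  ·
  (0,2): δ = 85.50°  ·
  (0,3): δ = 0.75°  ✓
  (0,4): δ = 92.86°  ·
  (1,2): δ = 122.95°  ·
  (1,3): δ = 38.20°  ·
  (1,4): δ = 55.41°  ·
  (2,3): δ = 95.25°  ·
  (2,4): δ = 1.65°  ✓
  (3,4): δ = 86.39°  ·
antipodal pairs: 2

count = 2; pairs: (0,3), (2,4)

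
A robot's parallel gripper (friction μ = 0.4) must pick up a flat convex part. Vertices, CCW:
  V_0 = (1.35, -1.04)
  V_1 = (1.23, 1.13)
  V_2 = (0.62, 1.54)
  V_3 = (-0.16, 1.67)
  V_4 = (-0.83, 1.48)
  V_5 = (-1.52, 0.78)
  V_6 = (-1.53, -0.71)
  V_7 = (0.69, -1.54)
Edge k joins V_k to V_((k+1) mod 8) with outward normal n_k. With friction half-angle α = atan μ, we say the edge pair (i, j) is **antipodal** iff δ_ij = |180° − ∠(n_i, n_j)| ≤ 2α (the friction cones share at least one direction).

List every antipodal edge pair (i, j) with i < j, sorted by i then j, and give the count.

count = 6; pairs: (0,5), (1,6), (2,6), (3,6), (3,7), (4,7)

α = atan 0.4 = 21.80°;  2α = 43.60°
n_0 = (+0.9985, +0.0552)
n_1 = (+0.5578, +0.8300)
n_2 = (+0.1644, +0.9864)
n_3 = (-0.2728, +0.9621)
n_4 = (-0.7122, +0.7020)
n_5 = (-1.0000, +0.0067)
n_6 = (-0.3502, -0.9367)
n_7 = (+0.6039, -0.7971)
  (0,1): δ = 127.07°  ·
  (0,2): δ = 102.63°  ·
  (0,3): δ = 77.33°  ·
  (0,4): δ = 47.75°  ·
  (0,5): δ = 3.55°  ✓
  (0,6): δ = 66.34°  ·
  (0,7): δ = 123.98°  ·
  (1,2): δ = 155.56°  ·
  (1,3): δ = 130.26°  ·
  (1,4): δ = 100.68°  ·
  (1,5): δ = 56.48°  ·
  (1,6): δ = 13.41°  ✓
  (1,7): δ = 71.05°  ·
  (2,3): δ = 154.71°  ·
  (2,4): δ = 125.13°  ·
  (2,5): δ = 80.92°  ·
  (2,6): δ = 11.04°  ✓
  (2,7): δ = 46.61°  ·
  (3,4): δ = 150.42°  ·
  (3,5): δ = 106.22°  ·
  (3,6): δ = 36.33°  ✓
  (3,7): δ = 21.31°  ✓
  (4,5): δ = 135.80°  ·
  (4,6): δ = 65.91°  ·
  (4,7): δ = 8.27°  ✓
  (5,6): δ = 110.11°  ·
  (5,7): δ = 52.47°  ·
  (6,7): δ = 122.35°  ·
antipodal pairs: 6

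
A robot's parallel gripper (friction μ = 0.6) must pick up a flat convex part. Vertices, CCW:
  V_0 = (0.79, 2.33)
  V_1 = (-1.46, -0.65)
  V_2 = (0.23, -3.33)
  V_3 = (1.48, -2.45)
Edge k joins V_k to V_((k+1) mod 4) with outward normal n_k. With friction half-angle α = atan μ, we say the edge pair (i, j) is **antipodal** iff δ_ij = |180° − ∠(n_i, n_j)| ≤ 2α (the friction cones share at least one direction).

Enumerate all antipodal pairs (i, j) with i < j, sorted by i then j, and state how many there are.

α = atan 0.6 = 30.96°;  2α = 61.93°
n_0 = (-0.7981, +0.6026)
n_1 = (-0.8459, -0.5334)
n_2 = (+0.5757, -0.8177)
n_3 = (+0.9897, +0.1429)
  (0,1): δ = 110.71°  ·
  (0,2): δ = 17.80°  ✓
  (0,3): δ = 45.27°  ✓
  (1,2): δ = 87.09°  ·
  (1,3): δ = 24.02°  ✓
  (2,3): δ = 116.93°  ·
antipodal pairs: 3

count = 3; pairs: (0,2), (0,3), (1,3)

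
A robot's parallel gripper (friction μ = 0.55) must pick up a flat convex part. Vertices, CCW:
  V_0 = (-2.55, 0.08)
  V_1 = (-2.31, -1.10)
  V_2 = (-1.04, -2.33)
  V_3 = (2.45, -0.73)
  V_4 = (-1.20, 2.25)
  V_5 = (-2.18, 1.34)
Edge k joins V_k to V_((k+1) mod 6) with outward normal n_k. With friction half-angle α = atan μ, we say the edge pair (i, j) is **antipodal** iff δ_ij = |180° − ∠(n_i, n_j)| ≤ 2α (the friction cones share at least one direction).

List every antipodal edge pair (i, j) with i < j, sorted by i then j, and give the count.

count = 4; pairs: (0,3), (1,3), (2,4), (2,5)

α = atan 0.55 = 28.81°;  2α = 57.62°
n_0 = (-0.9799, -0.1993)
n_1 = (-0.6957, -0.7183)
n_2 = (+0.4167, -0.9090)
n_3 = (+0.6324, +0.7746)
n_4 = (-0.6805, +0.7328)
n_5 = (-0.9595, +0.2818)
  (0,1): δ = 145.58°  ·
  (0,2): δ = 76.87°  ·
  (0,3): δ = 39.27°  ✓
  (0,4): δ = 121.38°  ·
  (0,5): δ = 152.14°  ·
  (1,2): δ = 111.29°  ·
  (1,3): δ = 4.85°  ✓
  (1,4): δ = 86.96°  ·
  (1,5): δ = 117.72°  ·
  (2,3): δ = 63.86°  ·
  (2,4): δ = 18.25°  ✓
  (2,5): δ = 49.01°  ✓
  (3,4): δ = 97.89°  ·
  (3,5): δ = 67.14°  ·
  (4,5): δ = 149.24°  ·
antipodal pairs: 4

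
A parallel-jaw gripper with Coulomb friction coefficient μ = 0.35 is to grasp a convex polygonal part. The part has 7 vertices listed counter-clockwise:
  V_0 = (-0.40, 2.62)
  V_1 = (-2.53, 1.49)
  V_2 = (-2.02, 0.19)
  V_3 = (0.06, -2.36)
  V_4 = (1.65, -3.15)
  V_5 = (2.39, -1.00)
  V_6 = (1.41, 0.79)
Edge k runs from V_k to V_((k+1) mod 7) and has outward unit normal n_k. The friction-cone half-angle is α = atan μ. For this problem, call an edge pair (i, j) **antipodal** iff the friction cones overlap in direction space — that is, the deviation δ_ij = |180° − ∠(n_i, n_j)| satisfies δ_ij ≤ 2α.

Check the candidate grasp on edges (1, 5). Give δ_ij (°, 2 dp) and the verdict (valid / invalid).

δ = 7.28°, valid

α = atan 0.35 = 19.29°;  2α = 38.58°
edge 1: e_1 = (+0.51, -1.30);  n_1 = (-0.9309, -0.3652)
edge 5: e_5 = (-0.98, +1.79);  n_5 = (+0.8771, +0.4802)
∠(n_1, n_5) = 172.72°
δ = |180° − 172.72°| = 7.28°
7.28° ≤ 2α = 38.58°  →  valid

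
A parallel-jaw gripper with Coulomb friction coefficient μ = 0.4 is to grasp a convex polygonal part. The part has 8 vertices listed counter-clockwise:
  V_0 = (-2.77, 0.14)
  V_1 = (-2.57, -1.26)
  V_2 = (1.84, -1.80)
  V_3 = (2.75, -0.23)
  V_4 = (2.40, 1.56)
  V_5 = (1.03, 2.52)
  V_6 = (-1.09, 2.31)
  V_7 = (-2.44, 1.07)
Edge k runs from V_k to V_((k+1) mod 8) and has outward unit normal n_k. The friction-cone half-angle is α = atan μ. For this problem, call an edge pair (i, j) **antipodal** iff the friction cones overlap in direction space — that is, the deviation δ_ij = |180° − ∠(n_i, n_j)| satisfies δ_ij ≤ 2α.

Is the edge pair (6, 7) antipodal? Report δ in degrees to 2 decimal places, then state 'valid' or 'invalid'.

α = atan 0.4 = 21.80°;  2α = 43.60°
edge 6: e_6 = (-1.35, -1.24);  n_6 = (-0.6765, +0.7365)
edge 7: e_7 = (-0.33, -0.93);  n_7 = (-0.9424, +0.3344)
∠(n_6, n_7) = 27.90°
δ = |180° − 27.90°| = 152.10°
152.10° > 2α = 43.60°  →  invalid

δ = 152.10°, invalid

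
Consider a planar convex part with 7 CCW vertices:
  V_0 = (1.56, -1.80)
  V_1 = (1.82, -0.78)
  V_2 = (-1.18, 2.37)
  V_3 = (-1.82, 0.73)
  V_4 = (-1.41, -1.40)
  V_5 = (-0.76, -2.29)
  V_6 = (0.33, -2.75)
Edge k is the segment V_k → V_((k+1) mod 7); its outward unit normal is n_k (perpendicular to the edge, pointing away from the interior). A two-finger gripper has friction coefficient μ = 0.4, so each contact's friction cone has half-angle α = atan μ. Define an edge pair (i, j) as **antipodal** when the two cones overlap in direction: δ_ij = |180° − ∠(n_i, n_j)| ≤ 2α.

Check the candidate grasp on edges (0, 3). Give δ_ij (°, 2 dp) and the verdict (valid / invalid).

α = atan 0.4 = 21.80°;  2α = 43.60°
edge 0: e_0 = (+0.26, +1.02);  n_0 = (+0.9690, -0.2470)
edge 3: e_3 = (+0.41, -2.13);  n_3 = (-0.9820, -0.1890)
∠(n_0, n_3) = 154.80°
δ = |180° − 154.80°| = 25.20°
25.20° ≤ 2α = 43.60°  →  valid

δ = 25.20°, valid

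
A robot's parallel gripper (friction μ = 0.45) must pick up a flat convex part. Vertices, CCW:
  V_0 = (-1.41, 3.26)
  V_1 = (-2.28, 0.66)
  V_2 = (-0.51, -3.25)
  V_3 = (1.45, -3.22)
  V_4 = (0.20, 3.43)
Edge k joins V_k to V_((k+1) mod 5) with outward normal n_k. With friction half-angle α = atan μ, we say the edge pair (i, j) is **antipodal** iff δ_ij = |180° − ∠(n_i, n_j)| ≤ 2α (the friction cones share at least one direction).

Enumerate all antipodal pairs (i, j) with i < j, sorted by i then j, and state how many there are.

α = atan 0.45 = 24.23°;  2α = 48.46°
n_0 = (-0.9483, +0.3173)
n_1 = (-0.9110, -0.4124)
n_2 = (+0.0153, -0.9999)
n_3 = (+0.9828, +0.1847)
n_4 = (-0.1050, +0.9945)
  (0,1): δ = 137.14°  ·
  (0,2): δ = 70.62°  ·
  (0,3): δ = 29.15°  ✓
  (0,4): δ = 114.53°  ·
  (1,2): δ = 113.48°  ·
  (1,3): δ = 13.71°  ✓
  (1,4): δ = 71.67°  ·
  (2,3): δ = 80.23°  ·
  (2,4): δ = 5.15°  ✓
  (3,4): δ = 94.62°  ·
antipodal pairs: 3

count = 3; pairs: (0,3), (1,3), (2,4)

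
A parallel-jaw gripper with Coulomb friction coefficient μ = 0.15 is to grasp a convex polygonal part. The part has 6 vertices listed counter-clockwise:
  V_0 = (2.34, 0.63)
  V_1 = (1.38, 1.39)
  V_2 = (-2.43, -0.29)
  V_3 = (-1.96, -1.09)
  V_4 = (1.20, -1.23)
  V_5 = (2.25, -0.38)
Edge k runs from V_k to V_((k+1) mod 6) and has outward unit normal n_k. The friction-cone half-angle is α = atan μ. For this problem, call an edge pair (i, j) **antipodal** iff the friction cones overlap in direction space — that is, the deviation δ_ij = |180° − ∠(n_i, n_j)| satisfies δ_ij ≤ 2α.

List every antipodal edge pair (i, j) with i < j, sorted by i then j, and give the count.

count = 1; pairs: (1,4)

α = atan 0.15 = 8.53°;  2α = 17.06°
n_0 = (+0.6207, +0.7840)
n_1 = (-0.4035, +0.9150)
n_2 = (-0.8622, -0.5065)
n_3 = (-0.0443, -0.9990)
n_4 = (+0.6292, -0.7772)
n_5 = (+0.9961, -0.0888)
  (0,1): δ = 117.84°  ·
  (0,2): δ = 21.20°  ·
  (0,3): δ = 35.83°  ·
  (0,4): δ = 77.36°  ·
  (0,5): δ = 123.28°  ·
  (1,2): δ = 83.36°  ·
  (1,3): δ = 26.33°  ·
  (1,4): δ = 15.20°  ✓
  (1,5): δ = 61.11°  ·
  (2,3): δ = 122.97°  ·
  (2,4): δ = 81.44°  ·
  (2,5): δ = 35.53°  ·
  (3,4): δ = 138.47°  ·
  (3,5): δ = 92.56°  ·
  (4,5): δ = 134.08°  ·
antipodal pairs: 1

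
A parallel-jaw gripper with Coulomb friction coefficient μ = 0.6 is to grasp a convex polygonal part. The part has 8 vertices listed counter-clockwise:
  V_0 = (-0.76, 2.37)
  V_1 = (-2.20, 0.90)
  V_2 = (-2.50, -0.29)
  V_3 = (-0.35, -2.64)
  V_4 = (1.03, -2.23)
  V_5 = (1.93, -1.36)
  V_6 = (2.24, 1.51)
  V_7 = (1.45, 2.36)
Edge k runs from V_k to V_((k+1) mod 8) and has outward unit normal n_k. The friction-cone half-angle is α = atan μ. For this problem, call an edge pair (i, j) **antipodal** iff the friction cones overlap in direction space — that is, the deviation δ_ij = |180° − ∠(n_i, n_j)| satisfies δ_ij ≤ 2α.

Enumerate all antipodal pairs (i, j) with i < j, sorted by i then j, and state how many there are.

α = atan 0.6 = 30.96°;  2α = 61.93°
n_0 = (-0.7144, +0.6998)
n_1 = (-0.9697, +0.2445)
n_2 = (-0.7378, -0.6750)
n_3 = (+0.2848, -0.9586)
n_4 = (+0.6950, -0.7190)
n_5 = (+0.9942, -0.1074)
n_6 = (+0.7325, +0.6808)
n_7 = (+0.0045, +1.0000)
  (0,1): δ = 149.74°  ·
  (0,2): δ = 93.14°  ·
  (0,3): δ = 29.04°  ✓
  (0,4): δ = 1.56°  ✓
  (0,5): δ = 38.24°  ✓
  (0,6): δ = 87.31°  ·
  (0,7): δ = 134.15°  ·
  (1,2): δ = 123.40°  ·
  (1,3): δ = 59.30°  ✓
  (1,4): δ = 31.82°  ✓
  (1,5): δ = 7.98°  ✓
  (1,6): δ = 57.05°  ✓
  (1,7): δ = 103.89°  ·
  (2,3): δ = 115.91°  ·
  (2,4): δ = 88.43°  ·
  (2,5): δ = 48.62°  ✓
  (2,6): δ = 0.45°  ✓
  (2,7): δ = 47.29°  ✓
  (3,4): δ = 152.52°  ·
  (3,5): δ = 112.71°  ·
  (3,6): δ = 63.64°  ·
  (3,7): δ = 16.81°  ✓
  (4,5): δ = 140.19°  ·
  (4,6): δ = 91.12°  ·
  (4,7): δ = 44.29°  ✓
  (5,6): δ = 130.93°  ·
  (5,7): δ = 84.09°  ·
  (6,7): δ = 133.16°  ·
antipodal pairs: 12

count = 12; pairs: (0,3), (0,4), (0,5), (1,3), (1,4), (1,5), (1,6), (2,5), (2,6), (2,7), (3,7), (4,7)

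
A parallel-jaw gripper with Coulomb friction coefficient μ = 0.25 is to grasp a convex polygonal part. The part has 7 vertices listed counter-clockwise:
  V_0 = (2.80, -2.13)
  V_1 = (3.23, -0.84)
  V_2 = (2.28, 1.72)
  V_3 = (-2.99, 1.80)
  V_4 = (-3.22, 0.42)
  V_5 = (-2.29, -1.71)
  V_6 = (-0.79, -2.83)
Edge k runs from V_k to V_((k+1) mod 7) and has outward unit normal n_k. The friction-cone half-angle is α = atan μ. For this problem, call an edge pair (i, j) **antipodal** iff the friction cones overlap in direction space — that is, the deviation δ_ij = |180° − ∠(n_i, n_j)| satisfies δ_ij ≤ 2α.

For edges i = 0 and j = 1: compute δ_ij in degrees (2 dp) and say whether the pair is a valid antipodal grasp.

α = atan 0.25 = 14.04°;  2α = 28.07°
edge 0: e_0 = (+0.43, +1.29);  n_0 = (+0.9487, -0.3162)
edge 1: e_1 = (-0.95, +2.56);  n_1 = (+0.9375, +0.3479)
∠(n_0, n_1) = 38.79°
δ = |180° − 38.79°| = 141.21°
141.21° > 2α = 28.07°  →  invalid

δ = 141.21°, invalid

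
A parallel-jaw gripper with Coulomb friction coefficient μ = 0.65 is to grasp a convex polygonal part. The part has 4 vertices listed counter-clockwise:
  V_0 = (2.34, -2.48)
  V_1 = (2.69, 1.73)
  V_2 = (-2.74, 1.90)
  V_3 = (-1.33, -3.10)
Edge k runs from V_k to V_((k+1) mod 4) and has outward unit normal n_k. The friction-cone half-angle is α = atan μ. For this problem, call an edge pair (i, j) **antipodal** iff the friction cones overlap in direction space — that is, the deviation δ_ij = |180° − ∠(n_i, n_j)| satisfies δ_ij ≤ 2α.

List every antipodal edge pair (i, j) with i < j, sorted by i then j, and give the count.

α = atan 0.65 = 33.02°;  2α = 66.05°
n_0 = (+0.9966, -0.0828)
n_1 = (+0.0313, +0.9995)
n_2 = (-0.9625, -0.2714)
n_3 = (+0.1666, -0.9860)
  (0,1): δ = 87.04°  ·
  (0,2): δ = 20.50°  ✓
  (0,3): δ = 104.34°  ·
  (1,2): δ = 72.46°  ·
  (1,3): δ = 11.38°  ✓
  (2,3): δ = 96.16°  ·
antipodal pairs: 2

count = 2; pairs: (0,2), (1,3)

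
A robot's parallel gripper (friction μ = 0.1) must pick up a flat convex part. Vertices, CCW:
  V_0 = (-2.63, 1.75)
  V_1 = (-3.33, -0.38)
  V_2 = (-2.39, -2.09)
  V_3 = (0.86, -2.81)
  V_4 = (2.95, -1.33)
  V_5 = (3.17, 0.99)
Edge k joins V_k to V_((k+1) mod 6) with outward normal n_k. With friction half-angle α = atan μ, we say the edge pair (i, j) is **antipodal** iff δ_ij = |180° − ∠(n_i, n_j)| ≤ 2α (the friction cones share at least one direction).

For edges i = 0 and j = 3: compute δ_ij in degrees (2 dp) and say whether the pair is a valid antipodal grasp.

δ = 36.50°, invalid

α = atan 0.1 = 5.71°;  2α = 11.42°
edge 0: e_0 = (-0.70, -2.13);  n_0 = (-0.9500, +0.3122)
edge 3: e_3 = (+2.09, +1.48);  n_3 = (+0.5779, -0.8161)
∠(n_0, n_3) = 143.50°
δ = |180° − 143.50°| = 36.50°
36.50° > 2α = 11.42°  →  invalid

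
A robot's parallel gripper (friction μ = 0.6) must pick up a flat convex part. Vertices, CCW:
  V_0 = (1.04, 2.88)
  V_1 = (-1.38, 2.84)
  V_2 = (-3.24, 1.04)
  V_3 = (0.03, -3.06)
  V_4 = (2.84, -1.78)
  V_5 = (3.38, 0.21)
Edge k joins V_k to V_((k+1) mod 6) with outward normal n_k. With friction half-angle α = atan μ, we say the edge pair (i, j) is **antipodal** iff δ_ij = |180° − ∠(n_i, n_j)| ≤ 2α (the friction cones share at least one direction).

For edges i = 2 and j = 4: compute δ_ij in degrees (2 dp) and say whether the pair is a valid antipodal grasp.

α = atan 0.6 = 30.96°;  2α = 61.93°
edge 2: e_2 = (+3.27, -4.10);  n_2 = (-0.7818, -0.6235)
edge 4: e_4 = (+0.54, +1.99);  n_4 = (+0.9651, -0.2619)
∠(n_2, n_4) = 126.24°
δ = |180° − 126.24°| = 53.76°
53.76° ≤ 2α = 61.93°  →  valid

δ = 53.76°, valid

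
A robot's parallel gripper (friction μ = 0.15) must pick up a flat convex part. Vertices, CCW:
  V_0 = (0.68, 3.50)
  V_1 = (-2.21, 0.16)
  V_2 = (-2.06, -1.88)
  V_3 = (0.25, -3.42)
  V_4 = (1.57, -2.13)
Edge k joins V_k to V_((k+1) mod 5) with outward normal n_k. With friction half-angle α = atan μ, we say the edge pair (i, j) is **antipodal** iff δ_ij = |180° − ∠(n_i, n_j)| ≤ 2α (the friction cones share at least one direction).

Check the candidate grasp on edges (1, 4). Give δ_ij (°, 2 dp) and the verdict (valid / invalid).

α = atan 0.15 = 8.53°;  2α = 17.06°
edge 1: e_1 = (+0.15, -2.04);  n_1 = (-0.9973, -0.0733)
edge 4: e_4 = (-0.89, +5.63);  n_4 = (+0.9877, +0.1561)
∠(n_1, n_4) = 175.22°
δ = |180° − 175.22°| = 4.78°
4.78° ≤ 2α = 17.06°  →  valid

δ = 4.78°, valid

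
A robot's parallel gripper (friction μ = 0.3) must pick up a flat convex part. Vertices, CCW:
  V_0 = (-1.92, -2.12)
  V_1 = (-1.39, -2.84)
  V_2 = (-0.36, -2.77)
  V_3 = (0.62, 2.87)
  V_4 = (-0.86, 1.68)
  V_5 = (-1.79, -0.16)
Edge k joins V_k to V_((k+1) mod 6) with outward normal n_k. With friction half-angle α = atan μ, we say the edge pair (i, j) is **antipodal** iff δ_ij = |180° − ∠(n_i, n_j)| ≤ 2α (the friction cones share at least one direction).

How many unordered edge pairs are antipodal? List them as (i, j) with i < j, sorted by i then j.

α = atan 0.3 = 16.70°;  2α = 33.40°
n_0 = (-0.8053, -0.5928)
n_1 = (+0.0678, -0.9977)
n_2 = (+0.9852, -0.1712)
n_3 = (-0.6266, +0.7793)
n_4 = (-0.8925, +0.4511)
n_5 = (-0.9978, +0.0662)
  (0,1): δ = 122.47°  ·
  (0,2): δ = 46.21°  ·
  (0,3): δ = 92.44°  ·
  (0,4): δ = 116.83°  ·
  (0,5): δ = 139.85°  ·
  (1,2): δ = 103.75°  ·
  (1,3): δ = 34.91°  ·
  (1,4): δ = 59.30°  ·
  (1,5): δ = 82.32°  ·
  (2,3): δ = 41.34°  ·
  (2,4): δ = 16.96°  ✓
  (2,5): δ = 6.06°  ✓
  (3,4): δ = 155.61°  ·
  (3,5): δ = 132.60°  ·
  (4,5): δ = 156.98°  ·
antipodal pairs: 2

count = 2; pairs: (2,4), (2,5)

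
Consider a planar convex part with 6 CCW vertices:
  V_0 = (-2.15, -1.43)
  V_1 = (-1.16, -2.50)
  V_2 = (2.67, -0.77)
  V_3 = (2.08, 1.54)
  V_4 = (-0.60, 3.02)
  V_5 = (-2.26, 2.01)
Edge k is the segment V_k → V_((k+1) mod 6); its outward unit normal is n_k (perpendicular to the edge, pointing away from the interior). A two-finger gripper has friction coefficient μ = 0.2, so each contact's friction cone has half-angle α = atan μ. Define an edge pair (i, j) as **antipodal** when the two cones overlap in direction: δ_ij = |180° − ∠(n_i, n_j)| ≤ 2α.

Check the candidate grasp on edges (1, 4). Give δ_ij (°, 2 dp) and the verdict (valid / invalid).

δ = 7.01°, valid

α = atan 0.2 = 11.31°;  2α = 22.62°
edge 1: e_1 = (+3.83, +1.73);  n_1 = (+0.4117, -0.9113)
edge 4: e_4 = (-1.66, -1.01);  n_4 = (-0.5198, +0.8543)
∠(n_1, n_4) = 172.99°
δ = |180° − 172.99°| = 7.01°
7.01° ≤ 2α = 22.62°  →  valid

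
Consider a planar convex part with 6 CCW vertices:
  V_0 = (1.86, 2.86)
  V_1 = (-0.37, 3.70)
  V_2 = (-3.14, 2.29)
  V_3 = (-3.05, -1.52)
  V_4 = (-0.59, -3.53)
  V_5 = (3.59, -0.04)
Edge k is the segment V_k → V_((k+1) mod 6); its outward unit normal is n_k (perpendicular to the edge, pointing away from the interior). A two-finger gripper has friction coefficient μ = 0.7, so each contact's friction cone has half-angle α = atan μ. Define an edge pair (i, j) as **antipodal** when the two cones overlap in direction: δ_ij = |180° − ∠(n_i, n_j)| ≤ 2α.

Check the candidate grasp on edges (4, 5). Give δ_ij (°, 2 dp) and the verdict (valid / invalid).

α = atan 0.7 = 34.99°;  2α = 69.98°
edge 4: e_4 = (+4.18, +3.49);  n_4 = (+0.6409, -0.7676)
edge 5: e_5 = (-1.73, +2.90);  n_5 = (+0.8588, +0.5123)
∠(n_4, n_5) = 80.96°
δ = |180° − 80.96°| = 99.04°
99.04° > 2α = 69.98°  →  invalid

δ = 99.04°, invalid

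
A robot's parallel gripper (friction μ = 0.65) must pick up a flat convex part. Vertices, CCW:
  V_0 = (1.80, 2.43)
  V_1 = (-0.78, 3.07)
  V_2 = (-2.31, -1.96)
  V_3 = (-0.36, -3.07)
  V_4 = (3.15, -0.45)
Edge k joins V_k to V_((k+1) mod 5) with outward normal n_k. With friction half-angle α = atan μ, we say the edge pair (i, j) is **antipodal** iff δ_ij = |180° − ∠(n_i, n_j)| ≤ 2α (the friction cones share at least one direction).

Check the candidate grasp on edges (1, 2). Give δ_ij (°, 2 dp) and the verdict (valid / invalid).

α = atan 0.65 = 33.02°;  2α = 66.05°
edge 1: e_1 = (-1.53, -5.03);  n_1 = (-0.9567, +0.2910)
edge 2: e_2 = (+1.95, -1.11);  n_2 = (-0.4947, -0.8691)
∠(n_1, n_2) = 77.27°
δ = |180° − 77.27°| = 102.73°
102.73° > 2α = 66.05°  →  invalid

δ = 102.73°, invalid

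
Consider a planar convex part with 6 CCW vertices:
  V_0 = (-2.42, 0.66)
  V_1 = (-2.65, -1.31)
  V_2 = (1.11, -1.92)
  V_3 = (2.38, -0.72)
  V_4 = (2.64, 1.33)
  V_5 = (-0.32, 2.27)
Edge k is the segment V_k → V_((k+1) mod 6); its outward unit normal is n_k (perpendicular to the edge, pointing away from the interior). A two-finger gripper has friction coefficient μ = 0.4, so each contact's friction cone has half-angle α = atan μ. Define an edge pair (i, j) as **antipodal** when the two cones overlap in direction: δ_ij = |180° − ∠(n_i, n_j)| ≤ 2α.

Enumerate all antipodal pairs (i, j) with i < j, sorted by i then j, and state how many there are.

count = 4; pairs: (0,2), (0,3), (1,4), (2,5)

α = atan 0.4 = 21.80°;  2α = 43.60°
n_0 = (-0.9933, +0.1160)
n_1 = (-0.1601, -0.9871)
n_2 = (+0.6868, -0.7269)
n_3 = (+0.9921, -0.1258)
n_4 = (+0.3027, +0.9531)
n_5 = (-0.6084, +0.7936)
  (0,1): δ = 92.56°  ·
  (0,2): δ = 39.96°  ✓
  (0,3): δ = 0.57°  ✓
  (0,4): δ = 79.04°  ·
  (0,5): δ = 134.14°  ·
  (1,2): δ = 127.41°  ·
  (1,3): δ = 88.01°  ·
  (1,4): δ = 8.40°  ✓
  (1,5): δ = 46.69°  ·
  (2,3): δ = 140.60°  ·
  (2,4): δ = 60.99°  ·
  (2,5): δ = 5.90°  ✓
  (3,4): δ = 100.39°  ·
  (3,5): δ = 45.30°  ·
  (4,5): δ = 124.91°  ·
antipodal pairs: 4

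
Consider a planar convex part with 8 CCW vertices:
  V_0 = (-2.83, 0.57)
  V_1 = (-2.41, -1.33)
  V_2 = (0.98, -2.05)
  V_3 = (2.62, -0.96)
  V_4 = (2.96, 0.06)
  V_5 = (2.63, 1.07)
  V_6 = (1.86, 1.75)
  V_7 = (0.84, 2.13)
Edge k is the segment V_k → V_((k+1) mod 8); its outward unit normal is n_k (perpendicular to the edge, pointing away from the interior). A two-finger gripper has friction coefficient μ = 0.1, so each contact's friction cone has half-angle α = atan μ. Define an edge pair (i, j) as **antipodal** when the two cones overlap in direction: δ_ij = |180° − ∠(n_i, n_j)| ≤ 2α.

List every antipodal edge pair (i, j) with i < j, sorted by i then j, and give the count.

count = 3; pairs: (0,4), (1,6), (2,7)

α = atan 0.1 = 5.71°;  2α = 11.42°
n_0 = (-0.9764, -0.2158)
n_1 = (-0.2078, -0.9782)
n_2 = (+0.5535, -0.8328)
n_3 = (+0.9487, -0.3162)
n_4 = (+0.9505, +0.3106)
n_5 = (+0.6619, +0.7496)
n_6 = (+0.3491, +0.9371)
n_7 = (-0.3912, +0.9203)
  (0,1): δ = 114.46°  ·
  (0,2): δ = 68.86°  ·
  (0,3): δ = 30.90°  ·
  (0,4): δ = 5.63°  ✓
  (0,5): δ = 36.09°  ·
  (0,6): δ = 57.10°  ·
  (0,7): δ = 100.56°  ·
  (1,2): δ = 134.40°  ·
  (1,3): δ = 96.44°  ·
  (1,4): δ = 59.92°  ·
  (1,5): δ = 29.46°  ·
  (1,6): δ = 8.44°  ✓
  (1,7): δ = 35.02°  ·
  (2,3): δ = 142.04°  ·
  (2,4): δ = 105.52°  ·
  (2,5): δ = 75.06°  ·
  (2,6): δ = 54.04°  ·
  (2,7): δ = 10.58°  ✓
  (3,4): δ = 143.47°  ·
  (3,5): δ = 113.01°  ·
  (3,6): δ = 92.00°  ·
  (3,7): δ = 48.54°  ·
  (4,5): δ = 149.54°  ·
  (4,6): δ = 128.53°  ·
  (4,7): δ = 85.07°  ·
  (5,6): δ = 158.98°  ·
  (5,7): δ = 115.52°  ·
  (6,7): δ = 136.54°  ·
antipodal pairs: 3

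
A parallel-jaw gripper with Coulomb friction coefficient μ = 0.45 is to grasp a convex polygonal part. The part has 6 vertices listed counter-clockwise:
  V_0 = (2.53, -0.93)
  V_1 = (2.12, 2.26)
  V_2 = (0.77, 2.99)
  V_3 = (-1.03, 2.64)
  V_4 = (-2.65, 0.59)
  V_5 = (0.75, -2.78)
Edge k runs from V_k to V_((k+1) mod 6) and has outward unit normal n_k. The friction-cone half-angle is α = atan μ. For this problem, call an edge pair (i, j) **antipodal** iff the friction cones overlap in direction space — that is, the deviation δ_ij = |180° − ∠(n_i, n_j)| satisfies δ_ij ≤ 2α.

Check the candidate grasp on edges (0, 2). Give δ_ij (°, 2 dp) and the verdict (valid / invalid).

α = atan 0.45 = 24.23°;  2α = 48.46°
edge 0: e_0 = (-0.41, +3.19);  n_0 = (+0.9918, +0.1275)
edge 2: e_2 = (-1.80, -0.35);  n_2 = (-0.1909, +0.9816)
∠(n_0, n_2) = 93.68°
δ = |180° − 93.68°| = 86.32°
86.32° > 2α = 48.46°  →  invalid

δ = 86.32°, invalid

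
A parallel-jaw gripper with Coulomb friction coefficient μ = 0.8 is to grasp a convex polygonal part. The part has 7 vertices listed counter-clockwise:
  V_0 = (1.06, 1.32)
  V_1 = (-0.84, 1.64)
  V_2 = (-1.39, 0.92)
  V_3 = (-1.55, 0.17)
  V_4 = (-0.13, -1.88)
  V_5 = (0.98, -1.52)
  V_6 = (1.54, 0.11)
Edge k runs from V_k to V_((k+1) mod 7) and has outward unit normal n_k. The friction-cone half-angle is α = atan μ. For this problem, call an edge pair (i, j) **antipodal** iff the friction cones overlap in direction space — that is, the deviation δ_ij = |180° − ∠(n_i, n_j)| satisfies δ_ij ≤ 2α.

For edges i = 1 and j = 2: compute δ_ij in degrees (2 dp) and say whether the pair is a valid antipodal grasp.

δ = 154.67°, invalid

α = atan 0.8 = 38.66°;  2α = 77.32°
edge 1: e_1 = (-0.55, -0.72);  n_1 = (-0.7947, +0.6070)
edge 2: e_2 = (-0.16, -0.75);  n_2 = (-0.9780, +0.2086)
∠(n_1, n_2) = 25.33°
δ = |180° − 25.33°| = 154.67°
154.67° > 2α = 77.32°  →  invalid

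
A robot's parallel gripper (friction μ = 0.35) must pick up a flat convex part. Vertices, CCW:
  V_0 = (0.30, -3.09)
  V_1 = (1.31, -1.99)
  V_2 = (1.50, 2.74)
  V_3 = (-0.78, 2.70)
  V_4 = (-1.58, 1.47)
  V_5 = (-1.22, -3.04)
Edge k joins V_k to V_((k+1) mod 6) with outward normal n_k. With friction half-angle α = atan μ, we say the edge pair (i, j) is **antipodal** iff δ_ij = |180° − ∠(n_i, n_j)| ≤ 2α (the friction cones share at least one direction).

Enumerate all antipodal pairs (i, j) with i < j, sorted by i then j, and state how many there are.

α = atan 0.35 = 19.29°;  2α = 38.58°
n_0 = (+0.7366, -0.6763)
n_1 = (+0.9992, -0.0401)
n_2 = (-0.0175, +0.9998)
n_3 = (-0.8383, +0.5452)
n_4 = (-0.9968, -0.0796)
n_5 = (-0.0329, -0.9995)
  (0,1): δ = 139.74°  ·
  (0,2): δ = 46.44°  ·
  (0,3): δ = 9.52°  ✓
  (0,4): δ = 47.12°  ·
  (0,5): δ = 130.67°  ·
  (1,2): δ = 86.69°  ·
  (1,3): δ = 30.74°  ✓
  (1,4): δ = 6.86°  ✓
  (1,5): δ = 90.42°  ·
  (2,3): δ = 124.05°  ·
  (2,4): δ = 86.44°  ·
  (2,5): δ = 2.89°  ✓
  (3,4): δ = 142.40°  ·
  (3,5): δ = 58.84°  ·
  (4,5): δ = 96.45°  ·
antipodal pairs: 4

count = 4; pairs: (0,3), (1,3), (1,4), (2,5)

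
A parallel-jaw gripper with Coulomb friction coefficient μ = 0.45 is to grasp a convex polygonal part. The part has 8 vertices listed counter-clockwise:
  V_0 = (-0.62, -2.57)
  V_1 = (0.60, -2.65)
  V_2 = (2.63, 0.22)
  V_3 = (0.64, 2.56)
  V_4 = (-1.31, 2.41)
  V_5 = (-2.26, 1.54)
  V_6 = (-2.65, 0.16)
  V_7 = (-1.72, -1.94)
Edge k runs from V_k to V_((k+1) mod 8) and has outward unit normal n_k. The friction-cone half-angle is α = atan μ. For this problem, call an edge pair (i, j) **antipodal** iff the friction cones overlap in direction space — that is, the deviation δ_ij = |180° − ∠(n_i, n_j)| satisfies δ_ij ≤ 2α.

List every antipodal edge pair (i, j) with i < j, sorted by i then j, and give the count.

count = 8; pairs: (0,2), (0,3), (0,4), (1,4), (1,5), (2,6), (2,7), (3,7)

α = atan 0.45 = 24.23°;  2α = 48.46°
n_0 = (-0.0654, -0.9979)
n_1 = (+0.8164, -0.5775)
n_2 = (+0.7618, +0.6478)
n_3 = (-0.0767, +0.9971)
n_4 = (-0.6754, +0.7375)
n_5 = (-0.9623, +0.2720)
n_6 = (-0.9143, -0.4049)
n_7 = (-0.4970, -0.8678)
  (0,1): δ = 121.52°  ·
  (0,2): δ = 45.87°  ✓
  (0,3): δ = 8.15°  ✓
  (0,4): δ = 46.23°  ✓
  (0,5): δ = 77.97°  ·
  (0,6): δ = 117.64°  ·
  (0,7): δ = 153.95°  ·
  (1,2): δ = 104.35°  ·
  (1,3): δ = 50.33°  ·
  (1,4): δ = 12.24°  ✓
  (1,5): δ = 19.49°  ✓
  (1,6): δ = 59.16°  ·
  (1,7): δ = 95.47°  ·
  (2,3): δ = 125.98°  ·
  (2,4): δ = 87.90°  ·
  (2,5): δ = 56.16°  ·
  (2,6): δ = 16.49°  ✓
  (2,7): δ = 19.82°  ✓
  (3,4): δ = 141.92°  ·
  (3,5): δ = 110.18°  ·
  (3,6): δ = 70.51°  ·
  (3,7): δ = 34.20°  ✓
  (4,5): δ = 148.26°  ·
  (4,6): δ = 108.60°  ·
  (4,7): δ = 72.28°  ·
  (5,6): δ = 140.33°  ·
  (5,7): δ = 104.02°  ·
  (6,7): δ = 143.69°  ·
antipodal pairs: 8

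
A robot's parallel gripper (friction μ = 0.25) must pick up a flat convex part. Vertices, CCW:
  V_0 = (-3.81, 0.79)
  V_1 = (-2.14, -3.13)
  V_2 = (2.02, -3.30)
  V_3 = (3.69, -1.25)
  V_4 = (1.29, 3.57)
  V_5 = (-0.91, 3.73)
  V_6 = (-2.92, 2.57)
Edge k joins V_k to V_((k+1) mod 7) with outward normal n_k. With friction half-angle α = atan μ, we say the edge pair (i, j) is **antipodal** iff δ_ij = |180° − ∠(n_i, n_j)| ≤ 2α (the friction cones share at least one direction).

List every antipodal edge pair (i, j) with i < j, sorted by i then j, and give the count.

α = atan 0.25 = 14.04°;  2α = 28.07°
n_0 = (-0.9200, -0.3919)
n_1 = (-0.0408, -0.9992)
n_2 = (+0.7753, -0.6316)
n_3 = (+0.8952, +0.4457)
n_4 = (+0.0725, +0.9974)
n_5 = (-0.4998, +0.8661)
n_6 = (-0.8944, +0.4472)
  (0,1): δ = 115.42°  ·
  (0,2): δ = 62.24°  ·
  (0,3): δ = 3.39°  ✓
  (0,4): δ = 62.77°  ·
  (0,5): δ = 96.91°  ·
  (0,6): δ = 130.36°  ·
  (1,2): δ = 126.83°  ·
  (1,3): δ = 61.19°  ·
  (1,4): δ = 1.82°  ✓
  (1,5): δ = 32.33°  ·
  (1,6): δ = 65.78°  ·
  (2,3): δ = 114.36°  ·
  (2,4): δ = 54.99°  ·
  (2,5): δ = 20.84°  ✓
  (2,6): δ = 12.60°  ✓
  (3,4): δ = 120.63°  ·
  (3,5): δ = 86.48°  ·
  (3,6): δ = 53.03°  ·
  (4,5): δ = 145.85°  ·
  (4,6): δ = 112.41°  ·
  (5,6): δ = 146.55°  ·
antipodal pairs: 4

count = 4; pairs: (0,3), (1,4), (2,5), (2,6)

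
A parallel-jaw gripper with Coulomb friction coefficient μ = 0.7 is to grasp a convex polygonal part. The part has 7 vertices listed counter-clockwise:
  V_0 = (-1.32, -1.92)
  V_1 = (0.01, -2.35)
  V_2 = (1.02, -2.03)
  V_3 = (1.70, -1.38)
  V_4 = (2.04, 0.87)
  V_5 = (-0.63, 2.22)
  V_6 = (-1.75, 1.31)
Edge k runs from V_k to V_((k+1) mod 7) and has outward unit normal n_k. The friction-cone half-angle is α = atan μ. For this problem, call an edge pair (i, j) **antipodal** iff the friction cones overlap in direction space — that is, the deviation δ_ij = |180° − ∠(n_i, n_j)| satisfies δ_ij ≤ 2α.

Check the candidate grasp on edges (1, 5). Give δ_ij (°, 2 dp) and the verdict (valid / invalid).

α = atan 0.7 = 34.99°;  2α = 69.98°
edge 1: e_1 = (+1.01, +0.32);  n_1 = (+0.3020, -0.9533)
edge 5: e_5 = (-1.12, -0.91);  n_5 = (-0.6306, +0.7761)
∠(n_1, n_5) = 158.49°
δ = |180° − 158.49°| = 21.51°
21.51° ≤ 2α = 69.98°  →  valid

δ = 21.51°, valid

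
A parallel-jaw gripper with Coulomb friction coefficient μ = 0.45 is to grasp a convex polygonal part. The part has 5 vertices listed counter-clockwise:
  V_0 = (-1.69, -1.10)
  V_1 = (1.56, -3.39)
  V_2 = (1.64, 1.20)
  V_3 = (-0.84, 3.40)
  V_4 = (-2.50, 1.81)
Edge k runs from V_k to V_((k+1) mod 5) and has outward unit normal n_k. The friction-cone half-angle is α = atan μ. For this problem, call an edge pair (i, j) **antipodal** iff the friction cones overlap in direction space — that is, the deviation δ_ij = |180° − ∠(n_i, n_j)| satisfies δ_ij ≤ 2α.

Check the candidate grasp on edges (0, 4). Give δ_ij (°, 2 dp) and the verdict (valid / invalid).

δ = 140.72°, invalid

α = atan 0.45 = 24.23°;  2α = 48.46°
edge 0: e_0 = (+3.25, -2.29);  n_0 = (-0.5760, -0.8175)
edge 4: e_4 = (+0.81, -2.91);  n_4 = (-0.9634, -0.2682)
∠(n_0, n_4) = 39.28°
δ = |180° − 39.28°| = 140.72°
140.72° > 2α = 48.46°  →  invalid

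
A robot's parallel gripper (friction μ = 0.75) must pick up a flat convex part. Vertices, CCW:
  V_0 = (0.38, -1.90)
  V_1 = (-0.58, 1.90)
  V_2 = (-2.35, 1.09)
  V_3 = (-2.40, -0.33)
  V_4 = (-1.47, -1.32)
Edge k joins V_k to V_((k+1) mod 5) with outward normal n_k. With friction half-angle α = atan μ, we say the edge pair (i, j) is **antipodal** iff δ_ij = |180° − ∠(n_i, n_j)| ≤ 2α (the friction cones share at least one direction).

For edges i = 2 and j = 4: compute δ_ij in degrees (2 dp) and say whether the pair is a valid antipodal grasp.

α = atan 0.75 = 36.87°;  2α = 73.74°
edge 2: e_2 = (-0.05, -1.42);  n_2 = (-0.9994, +0.0352)
edge 4: e_4 = (+1.85, -0.58);  n_4 = (-0.2992, -0.9542)
∠(n_2, n_4) = 74.61°
δ = |180° − 74.61°| = 105.39°
105.39° > 2α = 73.74°  →  invalid

δ = 105.39°, invalid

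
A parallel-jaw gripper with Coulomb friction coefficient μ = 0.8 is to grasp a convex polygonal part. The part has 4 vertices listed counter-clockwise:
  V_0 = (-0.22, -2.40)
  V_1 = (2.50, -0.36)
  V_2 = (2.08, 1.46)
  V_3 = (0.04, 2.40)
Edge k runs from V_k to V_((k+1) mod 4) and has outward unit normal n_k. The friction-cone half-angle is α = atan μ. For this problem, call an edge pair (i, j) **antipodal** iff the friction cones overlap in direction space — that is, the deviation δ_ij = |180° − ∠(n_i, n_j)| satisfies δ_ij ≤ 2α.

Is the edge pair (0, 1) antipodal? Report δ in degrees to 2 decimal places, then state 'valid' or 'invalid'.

δ = 113.88°, invalid

α = atan 0.8 = 38.66°;  2α = 77.32°
edge 0: e_0 = (+2.72, +2.04);  n_0 = (+0.6000, -0.8000)
edge 1: e_1 = (-0.42, +1.82);  n_1 = (+0.9744, +0.2249)
∠(n_0, n_1) = 66.12°
δ = |180° − 66.12°| = 113.88°
113.88° > 2α = 77.32°  →  invalid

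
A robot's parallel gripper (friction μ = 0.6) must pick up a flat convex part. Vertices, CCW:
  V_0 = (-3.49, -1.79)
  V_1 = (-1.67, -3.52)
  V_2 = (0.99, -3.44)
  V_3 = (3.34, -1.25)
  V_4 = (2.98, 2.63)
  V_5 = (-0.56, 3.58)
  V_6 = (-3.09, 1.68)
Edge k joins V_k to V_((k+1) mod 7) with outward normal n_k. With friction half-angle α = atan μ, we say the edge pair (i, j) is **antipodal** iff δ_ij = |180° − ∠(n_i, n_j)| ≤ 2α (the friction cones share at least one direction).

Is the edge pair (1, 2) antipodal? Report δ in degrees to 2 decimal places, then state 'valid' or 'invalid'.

δ = 138.74°, invalid

α = atan 0.6 = 30.96°;  2α = 61.93°
edge 1: e_1 = (+2.66, +0.08);  n_1 = (+0.0301, -0.9995)
edge 2: e_2 = (+2.35, +2.19);  n_2 = (+0.6818, -0.7316)
∠(n_1, n_2) = 41.26°
δ = |180° − 41.26°| = 138.74°
138.74° > 2α = 61.93°  →  invalid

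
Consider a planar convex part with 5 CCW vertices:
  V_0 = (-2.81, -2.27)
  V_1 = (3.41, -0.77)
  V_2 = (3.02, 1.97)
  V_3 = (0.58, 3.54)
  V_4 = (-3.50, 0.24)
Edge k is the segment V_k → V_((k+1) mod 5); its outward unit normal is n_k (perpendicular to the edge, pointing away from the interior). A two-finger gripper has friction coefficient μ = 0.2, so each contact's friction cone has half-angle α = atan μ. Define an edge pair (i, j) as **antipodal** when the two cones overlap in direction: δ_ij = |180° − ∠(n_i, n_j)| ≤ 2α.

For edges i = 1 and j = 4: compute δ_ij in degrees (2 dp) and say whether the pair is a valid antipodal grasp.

δ = 7.27°, valid

α = atan 0.2 = 11.31°;  2α = 22.62°
edge 1: e_1 = (-0.39, +2.74);  n_1 = (+0.9900, +0.1409)
edge 4: e_4 = (+0.69, -2.51);  n_4 = (-0.9642, -0.2651)
∠(n_1, n_4) = 172.73°
δ = |180° − 172.73°| = 7.27°
7.27° ≤ 2α = 22.62°  →  valid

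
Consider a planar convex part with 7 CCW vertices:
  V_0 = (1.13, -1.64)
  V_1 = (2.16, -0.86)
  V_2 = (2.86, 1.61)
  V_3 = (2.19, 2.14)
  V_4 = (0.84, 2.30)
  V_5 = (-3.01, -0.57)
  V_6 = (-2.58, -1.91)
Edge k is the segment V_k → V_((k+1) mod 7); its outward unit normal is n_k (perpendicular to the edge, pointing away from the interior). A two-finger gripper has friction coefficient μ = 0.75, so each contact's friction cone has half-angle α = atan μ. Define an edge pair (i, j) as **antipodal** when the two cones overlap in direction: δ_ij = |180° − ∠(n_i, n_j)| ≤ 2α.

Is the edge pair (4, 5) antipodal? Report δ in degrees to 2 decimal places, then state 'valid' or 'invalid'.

δ = 108.91°, invalid

α = atan 0.75 = 36.87°;  2α = 73.74°
edge 4: e_4 = (-3.85, -2.87);  n_4 = (-0.5977, +0.8017)
edge 5: e_5 = (+0.43, -1.34);  n_5 = (-0.9522, -0.3055)
∠(n_4, n_5) = 71.09°
δ = |180° − 71.09°| = 108.91°
108.91° > 2α = 73.74°  →  invalid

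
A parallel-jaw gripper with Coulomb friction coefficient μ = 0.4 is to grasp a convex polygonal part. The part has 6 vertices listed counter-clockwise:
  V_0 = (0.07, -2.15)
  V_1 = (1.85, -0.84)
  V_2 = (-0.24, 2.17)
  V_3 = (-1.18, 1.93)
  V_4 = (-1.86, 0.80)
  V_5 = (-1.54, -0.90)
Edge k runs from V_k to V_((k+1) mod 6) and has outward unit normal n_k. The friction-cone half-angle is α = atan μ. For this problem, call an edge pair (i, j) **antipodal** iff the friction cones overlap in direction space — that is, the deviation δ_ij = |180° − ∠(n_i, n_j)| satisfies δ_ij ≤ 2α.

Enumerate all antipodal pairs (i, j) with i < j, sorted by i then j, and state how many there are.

count = 4; pairs: (0,2), (0,3), (1,4), (1,5)

α = atan 0.4 = 21.80°;  2α = 43.60°
n_0 = (+0.5927, -0.8054)
n_1 = (+0.8214, +0.5703)
n_2 = (-0.2474, +0.9689)
n_3 = (-0.8568, +0.5156)
n_4 = (-0.9827, -0.1850)
n_5 = (-0.6133, -0.7899)
  (0,1): δ = 91.58°  ·
  (0,2): δ = 22.03°  ✓
  (0,3): δ = 22.61°  ✓
  (0,4): δ = 64.31°  ·
  (0,5): δ = 105.82°  ·
  (1,2): δ = 110.45°  ·
  (1,3): δ = 65.81°  ·
  (1,4): δ = 24.11°  ✓
  (1,5): δ = 17.40°  ✓
  (2,3): δ = 135.36°  ·
  (2,4): δ = 93.66°  ·
  (2,5): δ = 52.15°  ·
  (3,4): δ = 138.30°  ·
  (3,5): δ = 96.79°  ·
  (4,5): δ = 138.49°  ·
antipodal pairs: 4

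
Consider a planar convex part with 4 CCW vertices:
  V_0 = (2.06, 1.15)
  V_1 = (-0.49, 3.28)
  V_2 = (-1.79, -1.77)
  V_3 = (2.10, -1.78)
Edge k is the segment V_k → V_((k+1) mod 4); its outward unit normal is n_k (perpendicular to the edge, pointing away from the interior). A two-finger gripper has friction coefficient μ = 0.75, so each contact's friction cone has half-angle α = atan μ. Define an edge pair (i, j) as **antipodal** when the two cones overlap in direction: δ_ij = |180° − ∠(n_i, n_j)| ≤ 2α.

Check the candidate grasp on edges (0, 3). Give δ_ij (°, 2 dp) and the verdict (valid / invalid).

α = atan 0.75 = 36.87°;  2α = 73.74°
edge 0: e_0 = (-2.55, +2.13);  n_0 = (+0.6411, +0.7675)
edge 3: e_3 = (-0.04, +2.93);  n_3 = (+0.9999, +0.0137)
∠(n_0, n_3) = 49.35°
δ = |180° − 49.35°| = 130.65°
130.65° > 2α = 73.74°  →  invalid

δ = 130.65°, invalid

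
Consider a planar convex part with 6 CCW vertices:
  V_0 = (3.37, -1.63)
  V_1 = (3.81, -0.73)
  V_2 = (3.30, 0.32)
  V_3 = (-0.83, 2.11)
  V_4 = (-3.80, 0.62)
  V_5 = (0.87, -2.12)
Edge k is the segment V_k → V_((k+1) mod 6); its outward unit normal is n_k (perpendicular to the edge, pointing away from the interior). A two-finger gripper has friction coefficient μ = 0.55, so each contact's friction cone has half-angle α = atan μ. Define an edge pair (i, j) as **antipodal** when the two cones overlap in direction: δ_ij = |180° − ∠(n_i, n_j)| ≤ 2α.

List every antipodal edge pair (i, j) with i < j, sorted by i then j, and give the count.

α = atan 0.55 = 28.81°;  2α = 57.62°
n_0 = (+0.8984, -0.4392)
n_1 = (+0.8995, +0.4369)
n_2 = (+0.3977, +0.9175)
n_3 = (-0.4484, +0.8938)
n_4 = (-0.5061, -0.8625)
n_5 = (+0.1923, -0.9813)
  (0,1): δ = 128.04°  ·
  (0,2): δ = 87.38°  ·
  (0,3): δ = 37.30°  ✓
  (0,4): δ = 85.65°  ·
  (0,5): δ = 127.14°  ·
  (1,2): δ = 139.34°  ·
  (1,3): δ = 89.26°  ·
  (1,4): δ = 33.69°  ✓
  (1,5): δ = 75.18°  ·
  (2,3): δ = 129.93°  ·
  (2,4): δ = 6.97°  ✓
  (2,5): δ = 34.52°  ✓
  (3,4): δ = 57.04°  ✓
  (3,5): δ = 15.55°  ✓
  (4,5): δ = 138.51°  ·
antipodal pairs: 6

count = 6; pairs: (0,3), (1,4), (2,4), (2,5), (3,4), (3,5)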